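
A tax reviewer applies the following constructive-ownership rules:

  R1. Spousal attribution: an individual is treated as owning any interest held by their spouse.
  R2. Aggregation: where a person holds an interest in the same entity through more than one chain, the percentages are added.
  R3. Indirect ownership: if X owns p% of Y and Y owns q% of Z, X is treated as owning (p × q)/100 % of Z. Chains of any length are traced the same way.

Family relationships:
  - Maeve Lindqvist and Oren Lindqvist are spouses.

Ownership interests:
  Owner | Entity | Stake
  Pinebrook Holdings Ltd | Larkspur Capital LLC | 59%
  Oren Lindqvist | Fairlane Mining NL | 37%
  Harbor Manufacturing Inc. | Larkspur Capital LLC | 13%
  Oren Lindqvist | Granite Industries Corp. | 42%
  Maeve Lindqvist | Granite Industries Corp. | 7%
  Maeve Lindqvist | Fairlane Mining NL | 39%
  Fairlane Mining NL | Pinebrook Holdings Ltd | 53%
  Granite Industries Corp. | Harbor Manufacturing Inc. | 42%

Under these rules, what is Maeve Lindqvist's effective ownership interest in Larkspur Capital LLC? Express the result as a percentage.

26.4406%

By spousal attribution (R1), Maeve Lindqvist is treated as also owning Oren Lindqvist's interest in Fairlane Mining NL, giving 39% + 37% = 76%.
By spousal attribution (R1), Maeve Lindqvist is treated as also owning Oren Lindqvist's interest in Granite Industries Corp, giving 7% + 42% = 49%.
Chain via Fairlane Mining NL → Pinebrook Holdings Ltd (R3): 76% × 53% × 59% = 23.7652% of Larkspur Capital LLC.
Chain via Granite Industries Corp. → Harbor Manufacturing Inc. (R3): 49% × 42% × 13% = 2.6754% of Larkspur Capital LLC.
Aggregating (R2): 23.7652% + 2.6754% = 26.4406%.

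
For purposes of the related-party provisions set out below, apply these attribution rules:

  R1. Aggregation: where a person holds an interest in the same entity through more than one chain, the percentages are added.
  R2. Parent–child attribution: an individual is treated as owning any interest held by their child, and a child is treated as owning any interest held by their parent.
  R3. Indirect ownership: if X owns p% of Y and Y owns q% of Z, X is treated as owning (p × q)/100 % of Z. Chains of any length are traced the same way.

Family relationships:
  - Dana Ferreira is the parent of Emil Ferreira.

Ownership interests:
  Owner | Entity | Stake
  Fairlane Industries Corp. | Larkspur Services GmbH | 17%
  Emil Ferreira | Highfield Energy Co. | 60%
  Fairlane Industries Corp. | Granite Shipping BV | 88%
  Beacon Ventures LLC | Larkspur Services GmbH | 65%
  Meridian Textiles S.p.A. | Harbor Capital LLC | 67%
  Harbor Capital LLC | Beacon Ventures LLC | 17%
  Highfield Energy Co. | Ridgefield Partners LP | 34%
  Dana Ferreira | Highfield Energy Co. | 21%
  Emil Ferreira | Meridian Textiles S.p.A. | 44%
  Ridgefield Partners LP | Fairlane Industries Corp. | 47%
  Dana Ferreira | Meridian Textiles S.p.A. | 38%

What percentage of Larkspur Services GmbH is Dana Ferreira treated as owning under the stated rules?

By parent–child attribution (R2), Dana Ferreira is treated as also owning Emil Ferreira's interest in Meridian Textiles S.p.A, giving 38% + 44% = 82%.
By parent–child attribution (R2), Dana Ferreira is treated as also owning Emil Ferreira's interest in Highfield Energy Co, giving 21% + 60% = 81%.
Chain via Meridian Textiles S.p.A. → Harbor Capital LLC → Beacon Ventures LLC (R3): 82% × 67% × 17% × 65% = 6.07087% of Larkspur Services GmbH.
Chain via Highfield Energy Co. → Ridgefield Partners LP → Fairlane Industries Corp. (R3): 81% × 34% × 47% × 17% = 2.200446% of Larkspur Services GmbH.
Aggregating (R1): 6.07087% + 2.200446% = 8.271316%.

8.271316%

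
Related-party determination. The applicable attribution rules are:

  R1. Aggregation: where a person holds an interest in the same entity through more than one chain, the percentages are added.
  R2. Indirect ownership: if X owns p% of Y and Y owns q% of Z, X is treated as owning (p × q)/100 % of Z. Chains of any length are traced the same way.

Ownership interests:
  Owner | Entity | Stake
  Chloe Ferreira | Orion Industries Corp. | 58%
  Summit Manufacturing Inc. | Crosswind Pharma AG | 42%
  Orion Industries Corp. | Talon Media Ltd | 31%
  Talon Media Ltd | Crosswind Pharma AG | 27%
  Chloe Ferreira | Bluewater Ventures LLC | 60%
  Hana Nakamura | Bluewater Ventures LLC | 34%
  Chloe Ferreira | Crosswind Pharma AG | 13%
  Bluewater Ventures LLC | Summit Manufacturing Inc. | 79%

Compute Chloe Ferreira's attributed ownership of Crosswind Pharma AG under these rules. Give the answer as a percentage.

Chain via Bluewater Ventures LLC → Summit Manufacturing Inc. (R2): 60% × 79% × 42% = 19.908% of Crosswind Pharma AG.
Chain via Orion Industries Corp. → Talon Media Ltd (R2): 58% × 31% × 27% = 4.8546% of Crosswind Pharma AG.
Direct interest in Crosswind Pharma AG: 13%.
Aggregating (R1): 19.908% + 4.8546% + 13% = 37.7626%.

37.7626%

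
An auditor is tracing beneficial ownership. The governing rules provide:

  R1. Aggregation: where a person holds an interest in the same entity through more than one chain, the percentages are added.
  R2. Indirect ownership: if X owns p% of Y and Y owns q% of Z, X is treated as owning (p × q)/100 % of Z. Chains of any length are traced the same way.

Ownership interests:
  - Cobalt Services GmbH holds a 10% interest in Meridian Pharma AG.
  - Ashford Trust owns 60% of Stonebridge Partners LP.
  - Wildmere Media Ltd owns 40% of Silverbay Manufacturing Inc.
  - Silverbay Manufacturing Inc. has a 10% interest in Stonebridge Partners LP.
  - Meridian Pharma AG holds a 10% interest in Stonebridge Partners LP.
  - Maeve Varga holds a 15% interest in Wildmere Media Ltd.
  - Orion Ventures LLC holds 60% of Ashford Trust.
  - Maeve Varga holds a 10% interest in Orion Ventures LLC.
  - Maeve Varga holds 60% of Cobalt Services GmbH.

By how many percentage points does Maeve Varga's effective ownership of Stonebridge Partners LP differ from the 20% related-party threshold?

15.2

Chain via Cobalt Services GmbH → Meridian Pharma AG (R2): 60% × 10% × 10% = 0.6% of Stonebridge Partners LP.
Chain via Orion Ventures LLC → Ashford Trust (R2): 10% × 60% × 60% = 3.6% of Stonebridge Partners LP.
Chain via Wildmere Media Ltd → Silverbay Manufacturing Inc. (R2): 15% × 40% × 10% = 0.6% of Stonebridge Partners LP.
Aggregating (R1): 0.6% + 3.6% + 0.6% = 4.8%.
4.8% falls short of the 20% threshold by 15.2 percentage points.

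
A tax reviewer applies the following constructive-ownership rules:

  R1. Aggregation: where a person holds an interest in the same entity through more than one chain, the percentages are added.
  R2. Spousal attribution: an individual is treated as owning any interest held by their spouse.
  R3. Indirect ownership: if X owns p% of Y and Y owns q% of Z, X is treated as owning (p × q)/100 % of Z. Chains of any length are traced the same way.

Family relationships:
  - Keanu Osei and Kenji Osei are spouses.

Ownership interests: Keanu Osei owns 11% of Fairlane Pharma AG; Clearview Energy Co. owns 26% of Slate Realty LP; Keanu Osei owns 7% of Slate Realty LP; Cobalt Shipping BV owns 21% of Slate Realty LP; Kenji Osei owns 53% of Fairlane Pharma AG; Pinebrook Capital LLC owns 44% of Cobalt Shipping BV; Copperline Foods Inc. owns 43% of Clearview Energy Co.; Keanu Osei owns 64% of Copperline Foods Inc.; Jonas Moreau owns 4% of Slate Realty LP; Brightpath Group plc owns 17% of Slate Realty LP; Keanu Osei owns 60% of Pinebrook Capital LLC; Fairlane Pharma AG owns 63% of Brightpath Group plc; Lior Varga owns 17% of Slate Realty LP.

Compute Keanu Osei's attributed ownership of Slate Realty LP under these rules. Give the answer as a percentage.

By spousal attribution (R2), Keanu Osei is treated as also owning Kenji Osei's interest in Fairlane Pharma AG, giving 11% + 53% = 64%.
Chain via Pinebrook Capital LLC → Cobalt Shipping BV (R3): 60% × 44% × 21% = 5.544% of Slate Realty LP.
Chain via Copperline Foods Inc. → Clearview Energy Co. (R3): 64% × 43% × 26% = 7.1552% of Slate Realty LP.
Chain via Fairlane Pharma AG → Brightpath Group plc (R3): 64% × 63% × 17% = 6.8544% of Slate Realty LP.
Direct interest in Slate Realty LP: 7%.
Aggregating (R1): 5.544% + 7.1552% + 6.8544% + 7% = 26.5536%.

26.5536%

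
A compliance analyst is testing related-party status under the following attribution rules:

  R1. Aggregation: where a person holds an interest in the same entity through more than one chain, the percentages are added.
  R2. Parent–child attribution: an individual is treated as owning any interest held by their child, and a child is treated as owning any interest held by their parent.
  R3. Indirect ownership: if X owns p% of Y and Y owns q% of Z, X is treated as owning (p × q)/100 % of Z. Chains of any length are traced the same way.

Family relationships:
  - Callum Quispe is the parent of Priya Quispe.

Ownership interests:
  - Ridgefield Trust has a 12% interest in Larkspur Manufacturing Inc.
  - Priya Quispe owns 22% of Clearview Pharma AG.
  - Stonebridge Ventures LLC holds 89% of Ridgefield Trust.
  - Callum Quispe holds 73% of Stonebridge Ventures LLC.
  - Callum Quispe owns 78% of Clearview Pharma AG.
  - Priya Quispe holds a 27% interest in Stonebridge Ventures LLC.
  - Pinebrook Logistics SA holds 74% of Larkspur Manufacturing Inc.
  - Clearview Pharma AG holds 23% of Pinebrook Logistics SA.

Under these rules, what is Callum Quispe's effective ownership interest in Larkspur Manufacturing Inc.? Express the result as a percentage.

27.7%

By parent–child attribution (R2), Callum Quispe is treated as also owning Priya Quispe's interest in Clearview Pharma AG, giving 78% + 22% = 100%.
By parent–child attribution (R2), Callum Quispe is treated as also owning Priya Quispe's interest in Stonebridge Ventures LLC, giving 73% + 27% = 100%.
Chain via Clearview Pharma AG → Pinebrook Logistics SA (R3): 100% × 23% × 74% = 17.02% of Larkspur Manufacturing Inc.
Chain via Stonebridge Ventures LLC → Ridgefield Trust (R3): 100% × 89% × 12% = 10.68% of Larkspur Manufacturing Inc.
Aggregating (R1): 17.02% + 10.68% = 27.7%.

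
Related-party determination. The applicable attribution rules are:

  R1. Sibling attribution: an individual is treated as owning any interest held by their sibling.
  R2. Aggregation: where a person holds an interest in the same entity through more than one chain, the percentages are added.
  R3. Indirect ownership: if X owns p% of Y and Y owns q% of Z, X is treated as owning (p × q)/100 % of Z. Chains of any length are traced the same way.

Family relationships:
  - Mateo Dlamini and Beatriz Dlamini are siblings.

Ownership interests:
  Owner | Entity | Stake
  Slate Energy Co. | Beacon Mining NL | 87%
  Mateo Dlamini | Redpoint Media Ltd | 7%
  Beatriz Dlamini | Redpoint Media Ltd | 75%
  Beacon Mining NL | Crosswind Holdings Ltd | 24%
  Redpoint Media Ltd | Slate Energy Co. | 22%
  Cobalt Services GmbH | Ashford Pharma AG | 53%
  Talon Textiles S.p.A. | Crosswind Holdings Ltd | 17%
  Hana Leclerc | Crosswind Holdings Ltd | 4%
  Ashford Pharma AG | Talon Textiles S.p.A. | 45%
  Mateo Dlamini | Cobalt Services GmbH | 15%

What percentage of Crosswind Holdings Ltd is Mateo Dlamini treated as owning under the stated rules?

4.374927%

By sibling attribution (R1), Mateo Dlamini is treated as also owning Beatriz Dlamini's interest in Redpoint Media Ltd, giving 7% + 75% = 82%.
Chain via Cobalt Services GmbH → Ashford Pharma AG → Talon Textiles S.p.A. (R3): 15% × 53% × 45% × 17% = 0.608175% of Crosswind Holdings Ltd.
Chain via Redpoint Media Ltd → Slate Energy Co. → Beacon Mining NL (R3): 82% × 22% × 87% × 24% = 3.766752% of Crosswind Holdings Ltd.
Aggregating (R2): 0.608175% + 3.766752% = 4.374927%.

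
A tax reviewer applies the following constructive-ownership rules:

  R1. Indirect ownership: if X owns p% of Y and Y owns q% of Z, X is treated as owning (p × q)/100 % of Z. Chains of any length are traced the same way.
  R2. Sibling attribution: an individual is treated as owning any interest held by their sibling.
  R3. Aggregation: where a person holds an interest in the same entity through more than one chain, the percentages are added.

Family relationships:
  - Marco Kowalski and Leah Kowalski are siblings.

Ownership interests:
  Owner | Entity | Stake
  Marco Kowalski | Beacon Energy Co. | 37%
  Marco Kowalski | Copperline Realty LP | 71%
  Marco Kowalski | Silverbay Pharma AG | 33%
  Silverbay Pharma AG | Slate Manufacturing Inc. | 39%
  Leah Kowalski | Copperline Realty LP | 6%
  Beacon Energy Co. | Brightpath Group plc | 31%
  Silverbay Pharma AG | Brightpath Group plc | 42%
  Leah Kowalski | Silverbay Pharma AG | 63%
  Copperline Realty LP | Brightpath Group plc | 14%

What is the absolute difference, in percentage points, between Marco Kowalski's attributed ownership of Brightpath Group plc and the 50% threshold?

12.57

By sibling attribution (R2), Marco Kowalski is treated as also owning Leah Kowalski's interest in Copperline Realty LP, giving 71% + 6% = 77%.
By sibling attribution (R2), Marco Kowalski is treated as also owning Leah Kowalski's interest in Silverbay Pharma AG, giving 33% + 63% = 96%.
Chain via Copperline Realty LP (R1): 77% × 14% = 10.78% of Brightpath Group plc.
Chain via Silverbay Pharma AG (R1): 96% × 42% = 40.32% of Brightpath Group plc.
Chain via Beacon Energy Co. (R1): 37% × 31% = 11.47% of Brightpath Group plc.
Aggregating (R3): 10.78% + 40.32% + 11.47% = 62.57%.
62.57% exceeds the 50% threshold by 12.57 percentage points.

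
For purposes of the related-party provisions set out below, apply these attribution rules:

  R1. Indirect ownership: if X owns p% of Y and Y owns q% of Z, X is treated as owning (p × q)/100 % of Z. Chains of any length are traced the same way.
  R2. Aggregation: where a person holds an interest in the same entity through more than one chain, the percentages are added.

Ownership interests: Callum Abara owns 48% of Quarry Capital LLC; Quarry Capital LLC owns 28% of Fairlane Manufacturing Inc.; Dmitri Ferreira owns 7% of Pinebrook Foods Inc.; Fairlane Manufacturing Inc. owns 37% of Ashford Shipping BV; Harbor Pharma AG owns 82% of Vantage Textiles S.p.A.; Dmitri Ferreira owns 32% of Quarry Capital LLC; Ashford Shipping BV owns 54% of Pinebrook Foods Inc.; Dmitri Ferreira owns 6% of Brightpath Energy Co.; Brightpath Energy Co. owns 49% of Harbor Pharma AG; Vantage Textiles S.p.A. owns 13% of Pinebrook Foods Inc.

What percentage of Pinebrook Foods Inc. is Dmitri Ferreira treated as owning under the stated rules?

Chain via Quarry Capital LLC → Fairlane Manufacturing Inc. → Ashford Shipping BV (R1): 32% × 28% × 37% × 54% = 1.790208% of Pinebrook Foods Inc.
Chain via Brightpath Energy Co. → Harbor Pharma AG → Vantage Textiles S.p.A. (R1): 6% × 49% × 82% × 13% = 0.313404% of Pinebrook Foods Inc.
Direct interest in Pinebrook Foods Inc: 7%.
Aggregating (R2): 1.790208% + 0.313404% + 7% = 9.103612%.

9.103612%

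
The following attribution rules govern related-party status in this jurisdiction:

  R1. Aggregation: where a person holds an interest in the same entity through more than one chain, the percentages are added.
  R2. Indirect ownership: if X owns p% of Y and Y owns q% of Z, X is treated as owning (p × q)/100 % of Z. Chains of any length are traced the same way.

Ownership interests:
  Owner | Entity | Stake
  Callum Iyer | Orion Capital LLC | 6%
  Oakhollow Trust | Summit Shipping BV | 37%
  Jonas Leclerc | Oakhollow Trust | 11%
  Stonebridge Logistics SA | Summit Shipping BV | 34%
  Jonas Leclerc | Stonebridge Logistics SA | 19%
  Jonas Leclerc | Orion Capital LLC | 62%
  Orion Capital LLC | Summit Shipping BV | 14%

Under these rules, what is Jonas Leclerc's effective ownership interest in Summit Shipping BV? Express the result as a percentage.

Chain via Stonebridge Logistics SA (R2): 19% × 34% = 6.46% of Summit Shipping BV.
Chain via Orion Capital LLC (R2): 62% × 14% = 8.68% of Summit Shipping BV.
Chain via Oakhollow Trust (R2): 11% × 37% = 4.07% of Summit Shipping BV.
Aggregating (R1): 6.46% + 8.68% + 4.07% = 19.21%.

19.21%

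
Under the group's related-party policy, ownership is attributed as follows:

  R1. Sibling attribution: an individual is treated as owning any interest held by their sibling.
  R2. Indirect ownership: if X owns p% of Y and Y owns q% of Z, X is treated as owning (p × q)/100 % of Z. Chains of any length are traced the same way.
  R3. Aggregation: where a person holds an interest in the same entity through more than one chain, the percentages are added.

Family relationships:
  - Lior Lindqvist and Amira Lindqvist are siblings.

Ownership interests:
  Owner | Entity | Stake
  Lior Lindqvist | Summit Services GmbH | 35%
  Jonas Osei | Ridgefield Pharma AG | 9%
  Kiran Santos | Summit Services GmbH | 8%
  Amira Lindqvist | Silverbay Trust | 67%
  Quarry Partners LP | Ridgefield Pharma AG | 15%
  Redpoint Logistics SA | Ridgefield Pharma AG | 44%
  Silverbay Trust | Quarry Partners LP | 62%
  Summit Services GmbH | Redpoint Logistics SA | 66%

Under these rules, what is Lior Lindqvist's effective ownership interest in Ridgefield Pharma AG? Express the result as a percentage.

By sibling attribution (R1), Lior Lindqvist is treated as owning Amira Lindqvist's 67% interest in Silverbay Trust.
Chain via Summit Services GmbH → Redpoint Logistics SA (R2): 35% × 66% × 44% = 10.164% of Ridgefield Pharma AG.
Chain via Silverbay Trust → Quarry Partners LP (R2): 67% × 62% × 15% = 6.231% of Ridgefield Pharma AG.
Aggregating (R3): 10.164% + 6.231% = 16.395%.

16.395%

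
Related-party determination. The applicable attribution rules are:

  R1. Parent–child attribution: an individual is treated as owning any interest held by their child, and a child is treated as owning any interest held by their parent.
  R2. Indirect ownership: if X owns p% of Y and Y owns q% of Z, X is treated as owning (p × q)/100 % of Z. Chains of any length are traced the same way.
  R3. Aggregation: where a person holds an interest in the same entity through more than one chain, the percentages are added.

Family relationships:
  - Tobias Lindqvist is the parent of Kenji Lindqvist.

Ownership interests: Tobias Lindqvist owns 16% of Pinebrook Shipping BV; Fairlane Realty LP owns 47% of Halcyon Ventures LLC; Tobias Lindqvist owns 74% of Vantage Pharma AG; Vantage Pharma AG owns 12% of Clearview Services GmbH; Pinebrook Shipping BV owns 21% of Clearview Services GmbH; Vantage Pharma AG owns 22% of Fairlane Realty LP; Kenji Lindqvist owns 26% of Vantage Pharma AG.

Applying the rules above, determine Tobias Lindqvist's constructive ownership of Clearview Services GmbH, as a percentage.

15.36%

By parent–child attribution (R1), Tobias Lindqvist is treated as also owning Kenji Lindqvist's interest in Vantage Pharma AG, giving 74% + 26% = 100%.
Chain via Vantage Pharma AG (R2): 100% × 12% = 12% of Clearview Services GmbH.
Chain via Pinebrook Shipping BV (R2): 16% × 21% = 3.36% of Clearview Services GmbH.
Aggregating (R3): 12% + 3.36% = 15.36%.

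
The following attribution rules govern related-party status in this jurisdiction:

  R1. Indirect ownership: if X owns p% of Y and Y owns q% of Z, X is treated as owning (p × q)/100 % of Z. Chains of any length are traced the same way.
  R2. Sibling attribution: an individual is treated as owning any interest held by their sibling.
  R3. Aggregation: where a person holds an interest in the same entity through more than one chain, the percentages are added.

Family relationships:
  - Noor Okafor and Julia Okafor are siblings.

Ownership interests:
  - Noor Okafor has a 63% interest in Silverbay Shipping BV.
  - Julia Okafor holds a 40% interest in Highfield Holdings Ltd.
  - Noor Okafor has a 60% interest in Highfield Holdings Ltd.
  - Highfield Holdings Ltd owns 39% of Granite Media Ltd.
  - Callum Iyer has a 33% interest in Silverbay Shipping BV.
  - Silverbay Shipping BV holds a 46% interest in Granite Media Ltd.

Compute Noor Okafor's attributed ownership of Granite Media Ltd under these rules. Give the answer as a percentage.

By sibling attribution (R2), Noor Okafor is treated as also owning Julia Okafor's interest in Highfield Holdings Ltd, giving 60% + 40% = 100%.
Chain via Silverbay Shipping BV (R1): 63% × 46% = 28.98% of Granite Media Ltd.
Chain via Highfield Holdings Ltd (R1): 100% × 39% = 39% of Granite Media Ltd.
Aggregating (R3): 28.98% + 39% = 67.98%.

67.98%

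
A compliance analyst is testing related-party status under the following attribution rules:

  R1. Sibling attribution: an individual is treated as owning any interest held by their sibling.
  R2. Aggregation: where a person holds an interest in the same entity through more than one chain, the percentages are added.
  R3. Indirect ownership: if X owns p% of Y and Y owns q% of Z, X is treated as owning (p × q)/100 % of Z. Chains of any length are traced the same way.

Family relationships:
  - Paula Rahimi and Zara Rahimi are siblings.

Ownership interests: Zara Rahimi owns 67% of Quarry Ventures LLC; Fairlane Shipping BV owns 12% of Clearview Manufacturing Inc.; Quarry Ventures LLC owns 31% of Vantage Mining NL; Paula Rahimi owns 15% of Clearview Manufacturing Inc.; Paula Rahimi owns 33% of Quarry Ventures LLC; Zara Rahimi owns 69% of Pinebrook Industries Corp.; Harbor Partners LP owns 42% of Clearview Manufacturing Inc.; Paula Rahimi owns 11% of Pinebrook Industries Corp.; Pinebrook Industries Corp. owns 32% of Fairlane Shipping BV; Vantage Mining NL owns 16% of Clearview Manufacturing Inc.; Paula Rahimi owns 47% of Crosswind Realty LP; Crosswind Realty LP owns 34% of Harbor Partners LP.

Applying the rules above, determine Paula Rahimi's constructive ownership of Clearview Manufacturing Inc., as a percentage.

By sibling attribution (R1), Paula Rahimi is treated as also owning Zara Rahimi's interest in Pinebrook Industries Corp, giving 11% + 69% = 80%.
By sibling attribution (R1), Paula Rahimi is treated as also owning Zara Rahimi's interest in Quarry Ventures LLC, giving 33% + 67% = 100%.
Chain via Pinebrook Industries Corp. → Fairlane Shipping BV (R3): 80% × 32% × 12% = 3.072% of Clearview Manufacturing Inc.
Chain via Quarry Ventures LLC → Vantage Mining NL (R3): 100% × 31% × 16% = 4.96% of Clearview Manufacturing Inc.
Chain via Crosswind Realty LP → Harbor Partners LP (R3): 47% × 34% × 42% = 6.7116% of Clearview Manufacturing Inc.
Direct interest in Clearview Manufacturing Inc: 15%.
Aggregating (R2): 3.072% + 4.96% + 6.7116% + 15% = 29.7436%.

29.7436%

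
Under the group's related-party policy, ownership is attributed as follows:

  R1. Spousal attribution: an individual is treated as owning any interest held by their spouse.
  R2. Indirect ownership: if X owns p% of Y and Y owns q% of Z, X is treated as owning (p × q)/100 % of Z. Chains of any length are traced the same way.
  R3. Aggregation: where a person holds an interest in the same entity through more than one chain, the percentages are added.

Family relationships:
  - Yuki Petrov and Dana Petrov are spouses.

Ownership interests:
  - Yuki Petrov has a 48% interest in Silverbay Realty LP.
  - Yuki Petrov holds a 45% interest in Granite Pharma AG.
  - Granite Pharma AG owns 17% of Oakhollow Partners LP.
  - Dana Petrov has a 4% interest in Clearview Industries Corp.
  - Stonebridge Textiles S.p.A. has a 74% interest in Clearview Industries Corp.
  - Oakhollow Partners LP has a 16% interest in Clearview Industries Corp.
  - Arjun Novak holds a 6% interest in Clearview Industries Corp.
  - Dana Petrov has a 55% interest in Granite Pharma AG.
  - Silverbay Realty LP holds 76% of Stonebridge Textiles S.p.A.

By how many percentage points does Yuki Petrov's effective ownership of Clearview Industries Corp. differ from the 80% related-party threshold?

By spousal attribution (R1), Yuki Petrov is treated as also owning Dana Petrov's interest in Granite Pharma AG, giving 45% + 55% = 100%.
By spousal attribution (R1), Yuki Petrov is treated as owning Dana Petrov's 4% interest in Clearview Industries Corp.
Chain via Silverbay Realty LP → Stonebridge Textiles S.p.A. (R2): 48% × 76% × 74% = 26.9952% of Clearview Industries Corp.
Chain via Granite Pharma AG → Oakhollow Partners LP (R2): 100% × 17% × 16% = 2.72% of Clearview Industries Corp.
Direct interest in Clearview Industries Corp: 4%.
Aggregating (R3): 26.9952% + 2.72% + 4% = 33.7152%.
33.7152% falls short of the 80% threshold by 46.2848 percentage points.

46.2848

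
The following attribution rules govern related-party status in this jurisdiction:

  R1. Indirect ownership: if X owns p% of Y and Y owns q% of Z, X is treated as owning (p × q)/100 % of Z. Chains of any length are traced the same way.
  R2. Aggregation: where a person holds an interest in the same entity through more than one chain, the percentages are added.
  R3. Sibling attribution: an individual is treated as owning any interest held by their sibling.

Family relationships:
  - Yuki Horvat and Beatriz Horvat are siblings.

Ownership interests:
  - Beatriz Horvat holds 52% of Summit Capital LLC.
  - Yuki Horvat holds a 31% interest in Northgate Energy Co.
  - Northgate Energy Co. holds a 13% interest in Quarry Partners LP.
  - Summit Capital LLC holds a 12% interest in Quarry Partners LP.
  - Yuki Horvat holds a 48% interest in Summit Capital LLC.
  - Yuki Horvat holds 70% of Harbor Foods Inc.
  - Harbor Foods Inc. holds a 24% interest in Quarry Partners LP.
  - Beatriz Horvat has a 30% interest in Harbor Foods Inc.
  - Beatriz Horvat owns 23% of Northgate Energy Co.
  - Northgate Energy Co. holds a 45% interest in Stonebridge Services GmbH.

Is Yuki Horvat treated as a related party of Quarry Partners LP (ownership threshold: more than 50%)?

No

By sibling attribution (R3), Yuki Horvat is treated as also owning Beatriz Horvat's interest in Harbor Foods Inc, giving 70% + 30% = 100%.
By sibling attribution (R3), Yuki Horvat is treated as also owning Beatriz Horvat's interest in Northgate Energy Co, giving 31% + 23% = 54%.
By sibling attribution (R3), Yuki Horvat is treated as also owning Beatriz Horvat's interest in Summit Capital LLC, giving 48% + 52% = 100%.
Chain via Harbor Foods Inc. (R1): 100% × 24% = 24% of Quarry Partners LP.
Chain via Northgate Energy Co. (R1): 54% × 13% = 7.02% of Quarry Partners LP.
Chain via Summit Capital LLC (R1): 100% × 12% = 12% of Quarry Partners LP.
Aggregating (R2): 24% + 7.02% + 12% = 43.02%.
43.02% does not exceed the 50% threshold, so Yuki is not a related party to Quarry Partners LP.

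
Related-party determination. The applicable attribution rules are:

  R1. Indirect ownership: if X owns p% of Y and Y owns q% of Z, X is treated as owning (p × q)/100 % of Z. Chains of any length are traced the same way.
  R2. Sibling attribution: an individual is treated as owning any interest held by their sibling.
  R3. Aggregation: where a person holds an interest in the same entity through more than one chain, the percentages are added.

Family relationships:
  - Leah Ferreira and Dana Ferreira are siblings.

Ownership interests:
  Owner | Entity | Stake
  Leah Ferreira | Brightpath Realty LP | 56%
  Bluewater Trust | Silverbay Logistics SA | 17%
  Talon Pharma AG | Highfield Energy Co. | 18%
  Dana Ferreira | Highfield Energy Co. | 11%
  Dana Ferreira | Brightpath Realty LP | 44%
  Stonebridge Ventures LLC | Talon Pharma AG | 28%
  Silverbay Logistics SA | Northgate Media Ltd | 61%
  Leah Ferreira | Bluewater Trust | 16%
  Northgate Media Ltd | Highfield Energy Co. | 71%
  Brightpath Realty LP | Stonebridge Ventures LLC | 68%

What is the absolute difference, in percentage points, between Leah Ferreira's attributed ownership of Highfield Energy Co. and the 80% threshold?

64.394768

By sibling attribution (R2), Leah Ferreira is treated as also owning Dana Ferreira's interest in Brightpath Realty LP, giving 56% + 44% = 100%.
By sibling attribution (R2), Leah Ferreira is treated as owning Dana Ferreira's 11% interest in Highfield Energy Co.
Chain via Brightpath Realty LP → Stonebridge Ventures LLC → Talon Pharma AG (R1): 100% × 68% × 28% × 18% = 3.4272% of Highfield Energy Co.
Chain via Bluewater Trust → Silverbay Logistics SA → Northgate Media Ltd (R1): 16% × 17% × 61% × 71% = 1.178032% of Highfield Energy Co.
Direct interest in Highfield Energy Co: 11%.
Aggregating (R3): 3.4272% + 1.178032% + 11% = 15.605232%.
15.605232% falls short of the 80% threshold by 64.394768 percentage points.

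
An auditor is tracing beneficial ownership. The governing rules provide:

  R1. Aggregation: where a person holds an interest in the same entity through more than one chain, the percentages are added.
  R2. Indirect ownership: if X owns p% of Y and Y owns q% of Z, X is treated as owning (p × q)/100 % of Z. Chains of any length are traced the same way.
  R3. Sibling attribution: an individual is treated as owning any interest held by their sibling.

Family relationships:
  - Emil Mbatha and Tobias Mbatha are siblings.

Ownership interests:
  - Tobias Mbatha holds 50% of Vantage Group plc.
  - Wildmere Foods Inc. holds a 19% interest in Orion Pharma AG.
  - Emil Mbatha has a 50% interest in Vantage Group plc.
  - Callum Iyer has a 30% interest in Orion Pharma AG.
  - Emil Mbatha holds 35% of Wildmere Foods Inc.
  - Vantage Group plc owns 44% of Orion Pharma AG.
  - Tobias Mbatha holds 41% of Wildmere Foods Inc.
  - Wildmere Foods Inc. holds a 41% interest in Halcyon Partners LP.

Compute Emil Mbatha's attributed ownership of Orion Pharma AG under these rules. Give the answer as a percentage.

By sibling attribution (R3), Emil Mbatha is treated as also owning Tobias Mbatha's interest in Vantage Group plc, giving 50% + 50% = 100%.
By sibling attribution (R3), Emil Mbatha is treated as also owning Tobias Mbatha's interest in Wildmere Foods Inc, giving 35% + 41% = 76%.
Chain via Vantage Group plc (R2): 100% × 44% = 44% of Orion Pharma AG.
Chain via Wildmere Foods Inc. (R2): 76% × 19% = 14.44% of Orion Pharma AG.
Aggregating (R1): 44% + 14.44% = 58.44%.

58.44%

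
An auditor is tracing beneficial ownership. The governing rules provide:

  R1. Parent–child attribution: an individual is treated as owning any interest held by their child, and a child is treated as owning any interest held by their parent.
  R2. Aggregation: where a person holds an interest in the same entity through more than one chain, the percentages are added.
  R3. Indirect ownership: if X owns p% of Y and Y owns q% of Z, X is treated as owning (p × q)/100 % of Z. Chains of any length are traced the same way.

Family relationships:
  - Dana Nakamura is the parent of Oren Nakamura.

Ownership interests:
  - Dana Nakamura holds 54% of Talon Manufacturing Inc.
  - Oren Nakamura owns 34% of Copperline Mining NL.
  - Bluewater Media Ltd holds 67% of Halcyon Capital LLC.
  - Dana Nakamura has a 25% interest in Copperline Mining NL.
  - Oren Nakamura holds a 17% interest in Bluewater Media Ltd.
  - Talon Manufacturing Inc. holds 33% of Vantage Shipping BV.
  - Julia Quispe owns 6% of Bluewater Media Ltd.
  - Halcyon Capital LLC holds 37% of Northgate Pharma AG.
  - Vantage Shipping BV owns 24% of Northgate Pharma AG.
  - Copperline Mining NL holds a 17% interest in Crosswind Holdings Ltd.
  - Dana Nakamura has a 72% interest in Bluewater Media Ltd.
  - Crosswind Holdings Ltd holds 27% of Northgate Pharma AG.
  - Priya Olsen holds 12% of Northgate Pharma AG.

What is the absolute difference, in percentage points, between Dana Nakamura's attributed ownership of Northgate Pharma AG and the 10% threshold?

By parent–child attribution (R1), Dana Nakamura is treated as also owning Oren Nakamura's interest in Copperline Mining NL, giving 25% + 34% = 59%.
By parent–child attribution (R1), Dana Nakamura is treated as also owning Oren Nakamura's interest in Bluewater Media Ltd, giving 72% + 17% = 89%.
Chain via Copperline Mining NL → Crosswind Holdings Ltd (R3): 59% × 17% × 27% = 2.7081% of Northgate Pharma AG.
Chain via Talon Manufacturing Inc. → Vantage Shipping BV (R3): 54% × 33% × 24% = 4.2768% of Northgate Pharma AG.
Chain via Bluewater Media Ltd → Halcyon Capital LLC (R3): 89% × 67% × 37% = 22.0631% of Northgate Pharma AG.
Aggregating (R2): 2.7081% + 4.2768% + 22.0631% = 29.048%.
29.048% exceeds the 10% threshold by 19.048 percentage points.

19.048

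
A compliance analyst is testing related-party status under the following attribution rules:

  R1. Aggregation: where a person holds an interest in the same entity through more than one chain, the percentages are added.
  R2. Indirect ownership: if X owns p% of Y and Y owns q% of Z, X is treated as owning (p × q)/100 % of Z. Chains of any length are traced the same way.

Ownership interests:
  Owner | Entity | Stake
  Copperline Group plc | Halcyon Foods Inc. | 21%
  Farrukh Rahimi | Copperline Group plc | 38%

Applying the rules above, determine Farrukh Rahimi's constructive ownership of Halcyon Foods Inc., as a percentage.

Chain via Copperline Group plc (R2): 38% × 21% = 7.98% of Halcyon Foods Inc.

7.98%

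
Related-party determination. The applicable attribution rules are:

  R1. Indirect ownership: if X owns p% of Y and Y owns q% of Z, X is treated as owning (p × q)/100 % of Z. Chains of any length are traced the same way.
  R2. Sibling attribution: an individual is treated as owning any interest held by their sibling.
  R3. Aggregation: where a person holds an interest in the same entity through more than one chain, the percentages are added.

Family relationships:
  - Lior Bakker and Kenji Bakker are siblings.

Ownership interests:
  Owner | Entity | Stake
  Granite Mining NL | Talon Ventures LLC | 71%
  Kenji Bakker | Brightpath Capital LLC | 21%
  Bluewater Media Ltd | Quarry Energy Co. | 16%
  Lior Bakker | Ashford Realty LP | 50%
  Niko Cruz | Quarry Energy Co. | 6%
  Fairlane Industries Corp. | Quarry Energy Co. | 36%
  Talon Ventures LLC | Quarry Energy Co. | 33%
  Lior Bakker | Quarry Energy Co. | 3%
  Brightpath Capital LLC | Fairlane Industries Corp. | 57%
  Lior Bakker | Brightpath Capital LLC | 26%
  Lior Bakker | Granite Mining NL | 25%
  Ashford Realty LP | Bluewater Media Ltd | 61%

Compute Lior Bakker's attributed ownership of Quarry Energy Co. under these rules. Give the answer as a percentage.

By sibling attribution (R2), Lior Bakker is treated as also owning Kenji Bakker's interest in Brightpath Capital LLC, giving 26% + 21% = 47%.
Chain via Brightpath Capital LLC → Fairlane Industries Corp. (R1): 47% × 57% × 36% = 9.6444% of Quarry Energy Co.
Chain via Granite Mining NL → Talon Ventures LLC (R1): 25% × 71% × 33% = 5.8575% of Quarry Energy Co.
Chain via Ashford Realty LP → Bluewater Media Ltd (R1): 50% × 61% × 16% = 4.88% of Quarry Energy Co.
Direct interest in Quarry Energy Co: 3%.
Aggregating (R3): 9.6444% + 5.8575% + 4.88% + 3% = 23.3819%.

23.3819%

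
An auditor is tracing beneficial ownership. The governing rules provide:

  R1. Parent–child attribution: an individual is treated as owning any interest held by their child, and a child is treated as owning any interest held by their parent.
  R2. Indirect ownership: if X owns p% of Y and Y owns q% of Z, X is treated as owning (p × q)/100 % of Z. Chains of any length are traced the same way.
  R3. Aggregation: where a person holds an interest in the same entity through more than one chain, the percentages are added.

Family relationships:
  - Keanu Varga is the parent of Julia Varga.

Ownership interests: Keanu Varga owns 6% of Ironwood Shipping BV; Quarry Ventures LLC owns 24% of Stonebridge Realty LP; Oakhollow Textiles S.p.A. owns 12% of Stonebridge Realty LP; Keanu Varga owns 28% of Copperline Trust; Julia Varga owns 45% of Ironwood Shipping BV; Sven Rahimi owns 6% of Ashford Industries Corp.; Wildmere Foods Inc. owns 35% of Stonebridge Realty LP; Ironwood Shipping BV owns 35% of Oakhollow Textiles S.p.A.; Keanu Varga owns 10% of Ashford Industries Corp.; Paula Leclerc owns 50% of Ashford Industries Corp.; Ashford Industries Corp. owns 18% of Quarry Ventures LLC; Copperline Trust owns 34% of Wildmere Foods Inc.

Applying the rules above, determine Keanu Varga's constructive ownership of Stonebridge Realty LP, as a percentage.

By parent–child attribution (R1), Keanu Varga is treated as also owning Julia Varga's interest in Ironwood Shipping BV, giving 6% + 45% = 51%.
Chain via Ironwood Shipping BV → Oakhollow Textiles S.p.A. (R2): 51% × 35% × 12% = 2.142% of Stonebridge Realty LP.
Chain via Copperline Trust → Wildmere Foods Inc. (R2): 28% × 34% × 35% = 3.332% of Stonebridge Realty LP.
Chain via Ashford Industries Corp. → Quarry Ventures LLC (R2): 10% × 18% × 24% = 0.432% of Stonebridge Realty LP.
Aggregating (R3): 2.142% + 3.332% + 0.432% = 5.906%.

5.906%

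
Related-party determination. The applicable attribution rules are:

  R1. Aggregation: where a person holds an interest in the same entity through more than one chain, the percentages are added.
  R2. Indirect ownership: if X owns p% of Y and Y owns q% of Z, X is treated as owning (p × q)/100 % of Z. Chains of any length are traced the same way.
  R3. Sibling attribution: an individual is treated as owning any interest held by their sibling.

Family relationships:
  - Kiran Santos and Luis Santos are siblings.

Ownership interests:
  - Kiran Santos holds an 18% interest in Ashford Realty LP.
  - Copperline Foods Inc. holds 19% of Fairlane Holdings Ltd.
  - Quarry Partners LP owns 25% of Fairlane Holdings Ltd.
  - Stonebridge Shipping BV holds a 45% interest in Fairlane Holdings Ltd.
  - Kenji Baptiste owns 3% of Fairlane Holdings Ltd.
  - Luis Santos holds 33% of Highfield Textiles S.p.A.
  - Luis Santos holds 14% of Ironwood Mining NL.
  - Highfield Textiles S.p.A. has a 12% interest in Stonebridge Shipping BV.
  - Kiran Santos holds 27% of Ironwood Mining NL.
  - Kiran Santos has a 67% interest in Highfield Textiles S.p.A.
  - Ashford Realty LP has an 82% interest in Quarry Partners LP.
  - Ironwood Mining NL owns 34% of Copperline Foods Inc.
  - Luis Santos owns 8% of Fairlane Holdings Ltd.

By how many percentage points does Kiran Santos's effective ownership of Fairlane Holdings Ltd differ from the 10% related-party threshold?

9.7386

By sibling attribution (R3), Kiran Santos is treated as also owning Luis Santos's interest in Highfield Textiles S.p.A, giving 67% + 33% = 100%.
By sibling attribution (R3), Kiran Santos is treated as also owning Luis Santos's interest in Ironwood Mining NL, giving 27% + 14% = 41%.
By sibling attribution (R3), Kiran Santos is treated as owning Luis Santos's 8% interest in Fairlane Holdings Ltd.
Chain via Highfield Textiles S.p.A. → Stonebridge Shipping BV (R2): 100% × 12% × 45% = 5.4% of Fairlane Holdings Ltd.
Chain via Ashford Realty LP → Quarry Partners LP (R2): 18% × 82% × 25% = 3.69% of Fairlane Holdings Ltd.
Chain via Ironwood Mining NL → Copperline Foods Inc. (R2): 41% × 34% × 19% = 2.6486% of Fairlane Holdings Ltd.
Direct interest in Fairlane Holdings Ltd: 8%.
Aggregating (R1): 5.4% + 3.69% + 2.6486% + 8% = 19.7386%.
19.7386% exceeds the 10% threshold by 9.7386 percentage points.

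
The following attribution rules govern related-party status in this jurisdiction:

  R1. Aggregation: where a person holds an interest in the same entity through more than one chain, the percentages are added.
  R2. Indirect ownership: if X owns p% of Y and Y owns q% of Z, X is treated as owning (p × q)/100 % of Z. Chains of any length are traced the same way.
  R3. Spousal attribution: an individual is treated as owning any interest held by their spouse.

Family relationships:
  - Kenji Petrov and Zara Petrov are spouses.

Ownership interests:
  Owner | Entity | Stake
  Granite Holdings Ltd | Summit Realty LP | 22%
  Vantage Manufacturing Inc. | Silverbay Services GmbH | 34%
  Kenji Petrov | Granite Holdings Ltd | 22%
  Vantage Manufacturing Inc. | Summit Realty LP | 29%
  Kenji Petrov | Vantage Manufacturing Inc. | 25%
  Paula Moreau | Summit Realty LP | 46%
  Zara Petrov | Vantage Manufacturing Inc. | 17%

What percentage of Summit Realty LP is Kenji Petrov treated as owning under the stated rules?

17.02%

By spousal attribution (R3), Kenji Petrov is treated as also owning Zara Petrov's interest in Vantage Manufacturing Inc, giving 25% + 17% = 42%.
Chain via Vantage Manufacturing Inc. (R2): 42% × 29% = 12.18% of Summit Realty LP.
Chain via Granite Holdings Ltd (R2): 22% × 22% = 4.84% of Summit Realty LP.
Aggregating (R1): 12.18% + 4.84% = 17.02%.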